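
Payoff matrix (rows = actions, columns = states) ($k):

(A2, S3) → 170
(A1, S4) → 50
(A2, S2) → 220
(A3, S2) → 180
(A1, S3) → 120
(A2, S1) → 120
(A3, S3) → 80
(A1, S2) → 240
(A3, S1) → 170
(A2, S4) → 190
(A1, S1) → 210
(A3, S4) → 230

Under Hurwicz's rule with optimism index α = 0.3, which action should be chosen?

A1: 0.3·240 + 0.7·50 = 107
A2: 0.3·220 + 0.7·120 = 150
A3: 0.3·230 + 0.7·80 = 125
Highest Hurwicz score = 150 → A2.

A2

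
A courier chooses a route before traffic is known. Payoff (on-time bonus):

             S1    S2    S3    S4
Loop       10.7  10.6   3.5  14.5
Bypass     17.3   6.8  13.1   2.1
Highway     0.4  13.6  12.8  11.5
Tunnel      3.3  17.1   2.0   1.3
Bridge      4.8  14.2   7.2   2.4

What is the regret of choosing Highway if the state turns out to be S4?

Best payoff under S4 is 14.5.
Regret = 14.5 − 11.5 = 3.0.

3.0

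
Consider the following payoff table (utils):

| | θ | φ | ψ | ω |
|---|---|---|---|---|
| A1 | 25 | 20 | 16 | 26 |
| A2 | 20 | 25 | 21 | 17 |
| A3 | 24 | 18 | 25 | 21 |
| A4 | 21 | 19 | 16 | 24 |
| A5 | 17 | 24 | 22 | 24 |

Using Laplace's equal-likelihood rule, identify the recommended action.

Row averages: A1=21.75, A2=20.75, A3=22, A4=20, A5=21.75
Highest average = 22 → A3.

A3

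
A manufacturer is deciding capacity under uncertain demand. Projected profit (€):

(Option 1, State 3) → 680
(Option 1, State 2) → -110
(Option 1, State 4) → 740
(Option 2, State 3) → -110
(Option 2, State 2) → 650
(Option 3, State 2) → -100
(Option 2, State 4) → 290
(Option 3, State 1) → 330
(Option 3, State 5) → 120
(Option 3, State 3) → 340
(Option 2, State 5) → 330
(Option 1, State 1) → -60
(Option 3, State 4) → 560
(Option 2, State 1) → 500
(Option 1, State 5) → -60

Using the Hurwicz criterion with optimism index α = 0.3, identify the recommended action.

Option 1: 0.3·740 + 0.7·(-110) = 145
Option 2: 0.3·650 + 0.7·(-110) = 118
Option 3: 0.3·560 + 0.7·(-100) = 98
Highest Hurwicz score = 145 → Option 1.

Option 1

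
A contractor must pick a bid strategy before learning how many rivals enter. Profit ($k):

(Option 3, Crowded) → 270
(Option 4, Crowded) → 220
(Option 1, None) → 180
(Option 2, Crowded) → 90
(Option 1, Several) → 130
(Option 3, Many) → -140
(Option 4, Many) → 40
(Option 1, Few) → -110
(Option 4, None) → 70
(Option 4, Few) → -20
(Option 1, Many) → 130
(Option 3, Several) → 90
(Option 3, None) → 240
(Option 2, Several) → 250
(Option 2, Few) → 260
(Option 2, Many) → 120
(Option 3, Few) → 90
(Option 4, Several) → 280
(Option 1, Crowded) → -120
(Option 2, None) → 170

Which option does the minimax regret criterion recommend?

Option 2

Column bests: None=240, Few=260, Several=280, Many=130, Crowded=270.
Option 1 regrets: 60, 370, 150, 0, 390 → max 390
Option 2 regrets: 70, 0, 30, 10, 180 → max 180
Option 3 regrets: 0, 170, 190, 270, 0 → max 270
Option 4 regrets: 170, 280, 0, 90, 50 → max 280
Smallest max regret = 180 → Option 2.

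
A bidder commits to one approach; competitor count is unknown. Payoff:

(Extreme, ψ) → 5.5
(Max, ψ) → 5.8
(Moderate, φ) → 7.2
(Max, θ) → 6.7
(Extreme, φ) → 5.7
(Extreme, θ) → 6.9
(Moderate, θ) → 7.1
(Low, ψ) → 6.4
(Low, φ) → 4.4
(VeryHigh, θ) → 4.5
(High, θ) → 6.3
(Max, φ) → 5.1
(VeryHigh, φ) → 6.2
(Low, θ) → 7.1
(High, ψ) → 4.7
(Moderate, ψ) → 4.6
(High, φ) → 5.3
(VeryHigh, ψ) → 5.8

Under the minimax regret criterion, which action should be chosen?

Column bests: θ=7.1, φ=7.2, ψ=6.4.
Low regrets: 0.0, 2.8, 0.0 → max 2.8
Moderate regrets: 0.0, 0.0, 1.8 → max 1.8
High regrets: 0.8, 1.9, 1.7 → max 1.9
VeryHigh regrets: 2.6, 1.0, 0.6 → max 2.6
Extreme regrets: 0.2, 1.5, 0.9 → max 1.5
Max regrets: 0.4, 2.1, 0.6 → max 2.1
Smallest max regret = 1.5 → Extreme.

Extreme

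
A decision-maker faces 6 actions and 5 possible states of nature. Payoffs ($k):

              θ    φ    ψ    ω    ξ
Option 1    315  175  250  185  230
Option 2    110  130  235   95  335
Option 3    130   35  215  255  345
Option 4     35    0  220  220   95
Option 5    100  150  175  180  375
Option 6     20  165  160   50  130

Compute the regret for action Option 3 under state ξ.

30

Best payoff under ξ is 375.
Regret = 375 − 345 = 30.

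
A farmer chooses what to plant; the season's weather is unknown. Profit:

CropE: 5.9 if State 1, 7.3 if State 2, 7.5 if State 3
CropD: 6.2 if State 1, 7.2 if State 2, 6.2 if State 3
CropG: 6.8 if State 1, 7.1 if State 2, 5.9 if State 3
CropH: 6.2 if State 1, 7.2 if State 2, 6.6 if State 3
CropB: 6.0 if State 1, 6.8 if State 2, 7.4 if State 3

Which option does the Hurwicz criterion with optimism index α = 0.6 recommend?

CropE: 0.6·7.5 + 0.4·5.9 = 6.86
CropD: 0.6·7.2 + 0.4·6.2 = 6.8
CropG: 0.6·7.1 + 0.4·5.9 = 6.62
CropH: 0.6·7.2 + 0.4·6.2 = 6.8
CropB: 0.6·7.4 + 0.4·6.0 = 6.84
Highest Hurwicz score = 6.86 → CropE.

CropE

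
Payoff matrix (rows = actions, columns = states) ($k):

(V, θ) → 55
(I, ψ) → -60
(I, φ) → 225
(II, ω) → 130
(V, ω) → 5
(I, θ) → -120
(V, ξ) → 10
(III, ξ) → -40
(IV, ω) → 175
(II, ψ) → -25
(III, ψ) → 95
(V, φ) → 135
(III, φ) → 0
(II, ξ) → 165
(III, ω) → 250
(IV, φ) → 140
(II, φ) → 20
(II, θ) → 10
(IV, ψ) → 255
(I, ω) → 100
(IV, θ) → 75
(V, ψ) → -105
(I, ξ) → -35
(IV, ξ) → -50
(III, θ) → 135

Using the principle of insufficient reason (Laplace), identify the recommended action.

Row averages: I=22, II=60, III=88, IV=119, V=20
Highest average = 119 → IV.

IV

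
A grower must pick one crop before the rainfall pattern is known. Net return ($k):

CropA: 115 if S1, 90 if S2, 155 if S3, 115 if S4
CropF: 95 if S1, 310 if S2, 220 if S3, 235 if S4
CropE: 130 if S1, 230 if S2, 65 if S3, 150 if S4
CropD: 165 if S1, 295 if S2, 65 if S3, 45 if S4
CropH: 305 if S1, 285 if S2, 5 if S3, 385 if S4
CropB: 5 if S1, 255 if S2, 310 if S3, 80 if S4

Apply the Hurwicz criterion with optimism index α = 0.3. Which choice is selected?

CropF

CropA: 0.3·155 + 0.7·90 = 109.5
CropF: 0.3·310 + 0.7·95 = 159.5
CropE: 0.3·230 + 0.7·65 = 114.5
CropD: 0.3·295 + 0.7·45 = 120
CropH: 0.3·385 + 0.7·5 = 119
CropB: 0.3·310 + 0.7·5 = 96.5
Highest Hurwicz score = 159.5 → CropF.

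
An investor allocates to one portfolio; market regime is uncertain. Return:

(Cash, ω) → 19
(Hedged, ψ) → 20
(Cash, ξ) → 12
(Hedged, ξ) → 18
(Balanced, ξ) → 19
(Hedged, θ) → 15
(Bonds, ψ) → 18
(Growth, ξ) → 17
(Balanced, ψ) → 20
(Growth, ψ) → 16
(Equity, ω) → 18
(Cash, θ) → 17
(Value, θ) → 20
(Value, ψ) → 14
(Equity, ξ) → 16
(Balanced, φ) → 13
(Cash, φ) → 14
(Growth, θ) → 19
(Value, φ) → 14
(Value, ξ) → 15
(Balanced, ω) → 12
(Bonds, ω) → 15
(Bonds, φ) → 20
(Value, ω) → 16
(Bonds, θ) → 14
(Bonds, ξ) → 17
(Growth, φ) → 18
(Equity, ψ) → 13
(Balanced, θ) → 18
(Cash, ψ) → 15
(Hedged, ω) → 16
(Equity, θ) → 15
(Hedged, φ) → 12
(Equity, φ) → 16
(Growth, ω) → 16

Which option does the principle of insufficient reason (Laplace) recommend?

Row averages: Cash=15.4, Balanced=16.4, Value=15.8, Growth=17.2, Hedged=16.2, Bonds=16.8, Equity=15.6
Highest average = 17.2 → Growth.

Growth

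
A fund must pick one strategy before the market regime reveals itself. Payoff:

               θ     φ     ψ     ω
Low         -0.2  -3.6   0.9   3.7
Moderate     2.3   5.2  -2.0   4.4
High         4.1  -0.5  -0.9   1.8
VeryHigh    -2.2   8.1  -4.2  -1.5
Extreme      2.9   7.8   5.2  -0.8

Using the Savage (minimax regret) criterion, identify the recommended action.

Extreme

Column bests: θ=4.1, φ=8.1, ψ=5.2, ω=4.4.
Low regrets: 4.3, 11.7, 4.3, 0.7 → max 11.7
Moderate regrets: 1.8, 2.9, 7.2, 0.0 → max 7.2
High regrets: 0.0, 8.6, 6.1, 2.6 → max 8.6
VeryHigh regrets: 6.3, 0.0, 9.4, 5.9 → max 9.4
Extreme regrets: 1.2, 0.3, 0.0, 5.2 → max 5.2
Smallest max regret = 5.2 → Extreme.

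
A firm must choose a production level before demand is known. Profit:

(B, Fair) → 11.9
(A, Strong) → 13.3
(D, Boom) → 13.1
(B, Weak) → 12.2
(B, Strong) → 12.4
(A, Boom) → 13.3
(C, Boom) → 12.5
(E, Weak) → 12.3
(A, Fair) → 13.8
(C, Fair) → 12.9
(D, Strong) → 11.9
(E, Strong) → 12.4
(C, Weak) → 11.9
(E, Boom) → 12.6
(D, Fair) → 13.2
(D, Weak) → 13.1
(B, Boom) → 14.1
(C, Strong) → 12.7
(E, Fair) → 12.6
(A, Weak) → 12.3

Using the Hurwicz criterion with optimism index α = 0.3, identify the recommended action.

A

A: 0.3·13.8 + 0.7·12.3 = 12.75
B: 0.3·14.1 + 0.7·11.9 = 12.56
C: 0.3·12.9 + 0.7·11.9 = 12.2
D: 0.3·13.2 + 0.7·11.9 = 12.29
E: 0.3·12.6 + 0.7·12.3 = 12.39
Highest Hurwicz score = 12.75 → A.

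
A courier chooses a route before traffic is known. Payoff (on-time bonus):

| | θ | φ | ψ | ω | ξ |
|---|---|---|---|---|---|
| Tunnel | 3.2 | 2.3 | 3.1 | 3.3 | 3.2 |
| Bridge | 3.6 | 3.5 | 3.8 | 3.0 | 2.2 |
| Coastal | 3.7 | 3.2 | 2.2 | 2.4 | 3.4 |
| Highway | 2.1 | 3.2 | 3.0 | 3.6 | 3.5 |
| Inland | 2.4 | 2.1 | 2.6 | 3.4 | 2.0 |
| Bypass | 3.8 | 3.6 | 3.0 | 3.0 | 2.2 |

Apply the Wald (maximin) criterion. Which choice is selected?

Row minima: Tunnel=2.3, Bridge=2.2, Coastal=2.2, Highway=2.1, Inland=2.0, Bypass=2.2
Best worst-case = 2.3 → Tunnel.

Tunnel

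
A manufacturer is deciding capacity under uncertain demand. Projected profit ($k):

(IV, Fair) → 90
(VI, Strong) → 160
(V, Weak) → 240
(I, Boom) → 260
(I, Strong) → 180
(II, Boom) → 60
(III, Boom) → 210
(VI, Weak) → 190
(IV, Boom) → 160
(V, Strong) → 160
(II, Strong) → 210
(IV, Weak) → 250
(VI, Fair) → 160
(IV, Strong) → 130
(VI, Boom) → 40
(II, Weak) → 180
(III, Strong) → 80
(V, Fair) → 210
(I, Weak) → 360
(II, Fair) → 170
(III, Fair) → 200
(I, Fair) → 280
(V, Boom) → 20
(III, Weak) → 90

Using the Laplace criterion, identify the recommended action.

I

Row averages: I=270, II=155, III=145, IV=157.5, V=157.5, VI=137.5
Highest average = 270 → I.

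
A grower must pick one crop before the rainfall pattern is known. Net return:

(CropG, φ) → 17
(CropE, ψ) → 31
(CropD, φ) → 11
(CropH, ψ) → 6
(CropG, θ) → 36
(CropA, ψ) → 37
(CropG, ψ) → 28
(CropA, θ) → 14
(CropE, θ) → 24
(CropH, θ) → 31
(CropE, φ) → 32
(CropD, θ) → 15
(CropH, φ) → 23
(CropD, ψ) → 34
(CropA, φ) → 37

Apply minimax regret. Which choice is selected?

Column bests: θ=36, φ=37, ψ=37.
CropH regrets: 5, 14, 31 → max 31
CropA regrets: 22, 0, 0 → max 22
CropE regrets: 12, 5, 6 → max 12
CropG regrets: 0, 20, 9 → max 20
CropD regrets: 21, 26, 3 → max 26
Smallest max regret = 12 → CropE.

CropE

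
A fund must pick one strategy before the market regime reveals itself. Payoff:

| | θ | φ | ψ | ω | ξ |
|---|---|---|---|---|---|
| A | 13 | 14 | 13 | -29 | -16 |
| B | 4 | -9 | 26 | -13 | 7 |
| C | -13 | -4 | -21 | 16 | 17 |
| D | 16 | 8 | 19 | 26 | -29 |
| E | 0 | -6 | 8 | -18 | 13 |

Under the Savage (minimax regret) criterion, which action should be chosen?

Column bests: θ=16, φ=14, ψ=26, ω=26, ξ=17.
A regrets: 3, 0, 13, 55, 33 → max 55
B regrets: 12, 23, 0, 39, 10 → max 39
C regrets: 29, 18, 47, 10, 0 → max 47
D regrets: 0, 6, 7, 0, 46 → max 46
E regrets: 16, 20, 18, 44, 4 → max 44
Smallest max regret = 39 → B.

B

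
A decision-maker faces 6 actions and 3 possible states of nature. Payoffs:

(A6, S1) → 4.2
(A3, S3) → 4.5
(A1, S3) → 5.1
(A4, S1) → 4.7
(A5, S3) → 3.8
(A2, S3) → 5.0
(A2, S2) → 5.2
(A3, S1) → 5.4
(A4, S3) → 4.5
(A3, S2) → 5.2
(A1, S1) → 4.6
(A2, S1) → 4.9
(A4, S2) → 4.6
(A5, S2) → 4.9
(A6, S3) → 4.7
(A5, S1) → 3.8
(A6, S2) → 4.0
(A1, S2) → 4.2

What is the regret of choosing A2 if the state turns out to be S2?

0.0

Best payoff under S2 is 5.2.
Regret = 5.2 − 5.2 = 0.0.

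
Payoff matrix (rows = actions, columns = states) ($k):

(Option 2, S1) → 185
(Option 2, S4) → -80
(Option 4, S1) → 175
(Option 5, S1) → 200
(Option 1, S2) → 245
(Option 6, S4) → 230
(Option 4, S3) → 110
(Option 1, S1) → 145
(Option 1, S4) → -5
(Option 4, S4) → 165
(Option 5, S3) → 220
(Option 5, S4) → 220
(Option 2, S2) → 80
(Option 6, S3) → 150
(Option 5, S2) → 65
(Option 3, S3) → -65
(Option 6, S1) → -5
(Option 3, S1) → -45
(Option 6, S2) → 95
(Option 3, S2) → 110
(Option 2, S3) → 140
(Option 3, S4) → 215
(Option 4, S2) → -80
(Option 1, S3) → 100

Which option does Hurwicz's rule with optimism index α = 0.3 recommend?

Option 5

Option 1: 0.3·245 + 0.7·(-5) = 70
Option 2: 0.3·185 + 0.7·(-80) = -0.5
Option 3: 0.3·215 + 0.7·(-65) = 19
Option 4: 0.3·175 + 0.7·(-80) = -3.5
Option 5: 0.3·220 + 0.7·65 = 111.5
Option 6: 0.3·230 + 0.7·(-5) = 65.5
Highest Hurwicz score = 111.5 → Option 5.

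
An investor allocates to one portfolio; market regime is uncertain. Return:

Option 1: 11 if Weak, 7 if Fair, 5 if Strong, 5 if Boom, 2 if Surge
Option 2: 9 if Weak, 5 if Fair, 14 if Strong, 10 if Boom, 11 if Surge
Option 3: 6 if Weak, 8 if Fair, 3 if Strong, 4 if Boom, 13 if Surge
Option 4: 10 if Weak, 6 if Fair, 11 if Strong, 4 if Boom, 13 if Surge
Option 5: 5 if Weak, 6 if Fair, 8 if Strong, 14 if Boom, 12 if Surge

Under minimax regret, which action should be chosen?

Option 2

Column bests: Weak=11, Fair=8, Strong=14, Boom=14, Surge=13.
Option 1 regrets: 0, 1, 9, 9, 11 → max 11
Option 2 regrets: 2, 3, 0, 4, 2 → max 4
Option 3 regrets: 5, 0, 11, 10, 0 → max 11
Option 4 regrets: 1, 2, 3, 10, 0 → max 10
Option 5 regrets: 6, 2, 6, 0, 1 → max 6
Smallest max regret = 4 → Option 2.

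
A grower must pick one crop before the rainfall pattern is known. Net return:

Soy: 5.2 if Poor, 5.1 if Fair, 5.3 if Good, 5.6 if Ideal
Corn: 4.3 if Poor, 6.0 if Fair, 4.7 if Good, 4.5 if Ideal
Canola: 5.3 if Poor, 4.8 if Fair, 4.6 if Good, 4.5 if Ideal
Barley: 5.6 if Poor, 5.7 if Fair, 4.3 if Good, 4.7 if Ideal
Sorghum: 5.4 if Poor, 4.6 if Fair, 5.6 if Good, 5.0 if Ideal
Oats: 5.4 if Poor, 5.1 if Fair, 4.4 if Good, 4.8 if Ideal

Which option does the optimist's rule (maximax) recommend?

Row maxima: Soy=5.6, Corn=6.0, Canola=5.3, Barley=5.7, Sorghum=5.6, Oats=5.4
Best best-case = 6.0 → Corn.

Corn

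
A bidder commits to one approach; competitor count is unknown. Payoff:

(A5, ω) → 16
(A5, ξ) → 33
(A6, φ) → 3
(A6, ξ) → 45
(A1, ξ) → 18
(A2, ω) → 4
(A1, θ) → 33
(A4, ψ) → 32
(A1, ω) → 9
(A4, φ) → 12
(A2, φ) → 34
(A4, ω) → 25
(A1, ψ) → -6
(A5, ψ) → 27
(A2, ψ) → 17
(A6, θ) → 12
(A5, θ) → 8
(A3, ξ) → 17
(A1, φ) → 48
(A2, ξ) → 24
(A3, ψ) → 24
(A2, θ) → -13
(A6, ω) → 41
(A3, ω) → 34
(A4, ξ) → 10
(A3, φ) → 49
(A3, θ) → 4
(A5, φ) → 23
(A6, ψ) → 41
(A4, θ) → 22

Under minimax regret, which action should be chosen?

A5

Column bests: θ=33, φ=49, ψ=41, ω=41, ξ=45.
A1 regrets: 0, 1, 47, 32, 27 → max 47
A2 regrets: 46, 15, 24, 37, 21 → max 46
A3 regrets: 29, 0, 17, 7, 28 → max 29
A4 regrets: 11, 37, 9, 16, 35 → max 37
A5 regrets: 25, 26, 14, 25, 12 → max 26
A6 regrets: 21, 46, 0, 0, 0 → max 46
Smallest max regret = 26 → A5.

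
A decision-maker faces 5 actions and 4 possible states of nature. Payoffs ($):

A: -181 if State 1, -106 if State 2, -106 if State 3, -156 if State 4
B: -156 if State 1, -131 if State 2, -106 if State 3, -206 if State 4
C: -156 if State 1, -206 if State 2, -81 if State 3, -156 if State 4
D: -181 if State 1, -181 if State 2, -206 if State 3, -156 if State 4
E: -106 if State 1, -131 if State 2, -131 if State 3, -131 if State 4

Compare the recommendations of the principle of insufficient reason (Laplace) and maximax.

Row averages: A=-137.25, B=-149.75, C=-149.75, D=-181, E=-124.75
Highest average = -124.75 → E.
Row maxima: A=-106, B=-106, C=-81, D=-156, E=-106
Best best-case = -81 → C.

laplace → E; maximax → C (disagree)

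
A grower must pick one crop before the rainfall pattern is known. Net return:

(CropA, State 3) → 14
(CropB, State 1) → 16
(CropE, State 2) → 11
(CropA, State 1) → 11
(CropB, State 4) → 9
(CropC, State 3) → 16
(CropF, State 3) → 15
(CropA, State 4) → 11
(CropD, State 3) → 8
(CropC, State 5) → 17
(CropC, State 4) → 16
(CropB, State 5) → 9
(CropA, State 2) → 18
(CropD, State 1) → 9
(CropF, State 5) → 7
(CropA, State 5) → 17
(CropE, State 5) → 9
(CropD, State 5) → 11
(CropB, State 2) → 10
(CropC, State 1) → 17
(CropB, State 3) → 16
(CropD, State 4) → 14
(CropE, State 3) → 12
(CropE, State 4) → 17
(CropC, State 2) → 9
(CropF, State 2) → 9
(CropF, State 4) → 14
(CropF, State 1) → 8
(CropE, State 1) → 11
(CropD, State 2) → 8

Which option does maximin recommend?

Row minima: CropC=9, CropF=7, CropA=11, CropB=9, CropE=9, CropD=8
Best worst-case = 11 → CropA.

CropA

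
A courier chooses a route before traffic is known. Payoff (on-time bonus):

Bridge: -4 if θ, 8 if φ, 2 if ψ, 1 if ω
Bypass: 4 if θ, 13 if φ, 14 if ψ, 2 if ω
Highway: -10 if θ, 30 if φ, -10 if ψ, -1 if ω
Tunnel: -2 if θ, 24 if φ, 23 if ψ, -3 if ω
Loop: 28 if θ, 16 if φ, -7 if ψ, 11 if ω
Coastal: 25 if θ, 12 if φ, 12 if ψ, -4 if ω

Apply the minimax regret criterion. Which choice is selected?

Coastal

Column bests: θ=28, φ=30, ψ=23, ω=11.
Bridge regrets: 32, 22, 21, 10 → max 32
Bypass regrets: 24, 17, 9, 9 → max 24
Highway regrets: 38, 0, 33, 12 → max 38
Tunnel regrets: 30, 6, 0, 14 → max 30
Loop regrets: 0, 14, 30, 0 → max 30
Coastal regrets: 3, 18, 11, 15 → max 18
Smallest max regret = 18 → Coastal.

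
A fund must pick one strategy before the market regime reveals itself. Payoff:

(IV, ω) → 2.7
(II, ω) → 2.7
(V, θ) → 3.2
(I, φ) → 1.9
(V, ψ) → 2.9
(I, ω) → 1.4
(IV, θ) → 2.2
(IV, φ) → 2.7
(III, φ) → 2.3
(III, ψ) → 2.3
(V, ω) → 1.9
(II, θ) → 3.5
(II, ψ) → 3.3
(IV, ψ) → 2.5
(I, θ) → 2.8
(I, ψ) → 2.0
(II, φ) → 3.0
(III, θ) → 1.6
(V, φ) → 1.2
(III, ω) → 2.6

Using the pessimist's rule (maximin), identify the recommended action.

II

Row minima: I=1.4, II=2.7, III=1.6, IV=2.2, V=1.2
Best worst-case = 2.7 → II.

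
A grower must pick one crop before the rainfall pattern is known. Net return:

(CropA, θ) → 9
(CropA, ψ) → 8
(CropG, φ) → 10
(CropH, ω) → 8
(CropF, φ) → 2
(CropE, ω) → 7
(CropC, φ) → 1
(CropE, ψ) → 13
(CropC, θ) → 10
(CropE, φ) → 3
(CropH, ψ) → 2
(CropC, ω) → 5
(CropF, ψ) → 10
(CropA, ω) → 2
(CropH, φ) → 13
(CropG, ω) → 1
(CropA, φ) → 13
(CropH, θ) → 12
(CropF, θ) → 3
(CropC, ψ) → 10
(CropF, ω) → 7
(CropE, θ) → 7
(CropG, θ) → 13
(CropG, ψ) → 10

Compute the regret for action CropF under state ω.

Best payoff under ω is 8.
Regret = 8 − 7 = 1.

1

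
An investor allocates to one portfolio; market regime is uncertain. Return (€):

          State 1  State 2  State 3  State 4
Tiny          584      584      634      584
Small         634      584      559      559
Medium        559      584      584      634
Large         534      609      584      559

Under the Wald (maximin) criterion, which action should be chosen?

Tiny

Row minima: Tiny=584, Small=559, Medium=559, Large=534
Best worst-case = 584 → Tiny.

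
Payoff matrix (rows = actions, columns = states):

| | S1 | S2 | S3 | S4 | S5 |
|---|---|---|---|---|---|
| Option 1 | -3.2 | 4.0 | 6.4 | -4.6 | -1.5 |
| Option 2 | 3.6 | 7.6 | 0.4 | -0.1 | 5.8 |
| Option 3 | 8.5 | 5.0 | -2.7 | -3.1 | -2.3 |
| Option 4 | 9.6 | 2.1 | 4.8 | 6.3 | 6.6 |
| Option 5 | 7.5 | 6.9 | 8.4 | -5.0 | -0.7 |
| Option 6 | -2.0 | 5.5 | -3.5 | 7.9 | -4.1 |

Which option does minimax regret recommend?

Option 4

Column bests: S1=9.6, S2=7.6, S3=8.4, S4=7.9, S5=6.6.
Option 1 regrets: 12.8, 3.6, 2.0, 12.5, 8.1 → max 12.8
Option 2 regrets: 6.0, 0.0, 8.0, 8.0, 0.8 → max 8.0
Option 3 regrets: 1.1, 2.6, 11.1, 11.0, 8.9 → max 11.1
Option 4 regrets: 0.0, 5.5, 3.6, 1.6, 0.0 → max 5.5
Option 5 regrets: 2.1, 0.7, 0.0, 12.9, 7.3 → max 12.9
Option 6 regrets: 11.6, 2.1, 11.9, 0.0, 10.7 → max 11.9
Smallest max regret = 5.5 → Option 4.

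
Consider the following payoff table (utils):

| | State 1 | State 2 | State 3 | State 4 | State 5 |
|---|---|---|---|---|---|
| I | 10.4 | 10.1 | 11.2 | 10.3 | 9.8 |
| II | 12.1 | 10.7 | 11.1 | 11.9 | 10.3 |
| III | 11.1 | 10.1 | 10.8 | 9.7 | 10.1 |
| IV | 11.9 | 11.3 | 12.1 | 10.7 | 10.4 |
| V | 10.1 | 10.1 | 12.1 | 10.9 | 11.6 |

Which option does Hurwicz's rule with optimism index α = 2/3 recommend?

I: 2/3·11.2 + 1/3·9.8 = 161/15
II: 2/3·12.1 + 1/3·10.3 = 11.5
III: 2/3·11.1 + 1/3·9.7 = 319/30
IV: 2/3·12.1 + 1/3·10.4 = 173/15
V: 2/3·12.1 + 1/3·10.1 = 343/30
Highest Hurwicz score = 173/15 → IV.

IV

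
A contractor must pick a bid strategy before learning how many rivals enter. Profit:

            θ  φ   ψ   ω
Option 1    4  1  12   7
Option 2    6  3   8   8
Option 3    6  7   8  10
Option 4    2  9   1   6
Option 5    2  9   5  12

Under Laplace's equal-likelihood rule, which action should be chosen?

Row averages: Option 1=6, Option 2=6.25, Option 3=7.75, Option 4=4.5, Option 5=7
Highest average = 7.75 → Option 3.

Option 3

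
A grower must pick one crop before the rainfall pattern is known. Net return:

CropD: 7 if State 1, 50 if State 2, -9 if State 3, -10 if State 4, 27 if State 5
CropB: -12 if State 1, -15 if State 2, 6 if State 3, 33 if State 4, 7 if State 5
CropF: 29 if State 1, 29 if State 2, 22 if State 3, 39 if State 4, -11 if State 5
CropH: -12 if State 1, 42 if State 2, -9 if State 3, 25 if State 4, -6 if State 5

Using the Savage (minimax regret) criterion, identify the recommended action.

Column bests: State 1=29, State 2=50, State 3=22, State 4=39, State 5=27.
CropD regrets: 22, 0, 31, 49, 0 → max 49
CropB regrets: 41, 65, 16, 6, 20 → max 65
CropF regrets: 0, 21, 0, 0, 38 → max 38
CropH regrets: 41, 8, 31, 14, 33 → max 41
Smallest max regret = 38 → CropF.

CropF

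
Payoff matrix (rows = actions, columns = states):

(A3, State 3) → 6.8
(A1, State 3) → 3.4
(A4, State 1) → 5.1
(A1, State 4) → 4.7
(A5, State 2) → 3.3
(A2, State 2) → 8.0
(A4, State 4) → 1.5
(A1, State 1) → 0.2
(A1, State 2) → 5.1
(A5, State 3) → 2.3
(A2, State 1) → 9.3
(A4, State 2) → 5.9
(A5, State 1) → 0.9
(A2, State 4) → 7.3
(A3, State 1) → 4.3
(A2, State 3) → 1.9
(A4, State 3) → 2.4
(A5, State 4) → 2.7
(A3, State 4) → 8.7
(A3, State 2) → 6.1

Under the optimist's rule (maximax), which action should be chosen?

Row maxima: A1=5.1, A2=9.3, A3=8.7, A4=5.9, A5=3.3
Best best-case = 9.3 → A2.

A2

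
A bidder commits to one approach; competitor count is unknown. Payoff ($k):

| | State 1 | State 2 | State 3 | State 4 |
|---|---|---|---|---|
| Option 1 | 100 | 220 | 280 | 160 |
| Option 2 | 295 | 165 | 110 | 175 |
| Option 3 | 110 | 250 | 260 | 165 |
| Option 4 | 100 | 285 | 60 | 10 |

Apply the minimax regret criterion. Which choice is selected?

Column bests: State 1=295, State 2=285, State 3=280, State 4=175.
Option 1 regrets: 195, 65, 0, 15 → max 195
Option 2 regrets: 0, 120, 170, 0 → max 170
Option 3 regrets: 185, 35, 20, 10 → max 185
Option 4 regrets: 195, 0, 220, 165 → max 220
Smallest max regret = 170 → Option 2.

Option 2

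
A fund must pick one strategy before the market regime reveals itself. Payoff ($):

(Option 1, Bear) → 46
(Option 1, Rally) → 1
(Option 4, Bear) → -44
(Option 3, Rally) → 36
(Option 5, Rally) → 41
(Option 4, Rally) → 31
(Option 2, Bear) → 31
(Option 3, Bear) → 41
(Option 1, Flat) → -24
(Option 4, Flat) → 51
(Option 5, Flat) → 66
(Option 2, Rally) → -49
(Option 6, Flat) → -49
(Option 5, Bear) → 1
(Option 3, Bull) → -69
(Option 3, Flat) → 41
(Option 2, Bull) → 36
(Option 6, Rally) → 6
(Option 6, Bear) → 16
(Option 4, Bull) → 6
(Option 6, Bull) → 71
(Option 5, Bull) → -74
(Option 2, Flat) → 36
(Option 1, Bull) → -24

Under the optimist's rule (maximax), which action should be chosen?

Row maxima: Option 1=46, Option 2=36, Option 3=41, Option 4=51, Option 5=66, Option 6=71
Best best-case = 71 → Option 6.

Option 6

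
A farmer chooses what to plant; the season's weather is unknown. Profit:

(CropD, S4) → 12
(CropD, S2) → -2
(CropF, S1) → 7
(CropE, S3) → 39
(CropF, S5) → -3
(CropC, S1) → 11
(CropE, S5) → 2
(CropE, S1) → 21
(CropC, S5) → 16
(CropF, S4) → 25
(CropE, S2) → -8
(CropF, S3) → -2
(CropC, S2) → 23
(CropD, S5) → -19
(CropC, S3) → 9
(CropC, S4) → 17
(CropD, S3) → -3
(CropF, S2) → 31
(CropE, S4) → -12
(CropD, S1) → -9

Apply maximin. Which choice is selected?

Row minima: CropF=-3, CropC=9, CropD=-19, CropE=-12
Best worst-case = 9 → CropC.

CropC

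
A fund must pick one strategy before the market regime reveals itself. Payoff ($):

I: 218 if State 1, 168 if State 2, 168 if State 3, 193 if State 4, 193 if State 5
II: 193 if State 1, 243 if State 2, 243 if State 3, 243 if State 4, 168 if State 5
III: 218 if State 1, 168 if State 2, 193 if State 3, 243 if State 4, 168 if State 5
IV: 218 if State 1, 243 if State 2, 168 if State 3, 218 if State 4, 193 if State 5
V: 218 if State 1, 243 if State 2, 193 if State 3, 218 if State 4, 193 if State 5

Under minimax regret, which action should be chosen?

Column bests: State 1=218, State 2=243, State 3=243, State 4=243, State 5=193.
I regrets: 0, 75, 75, 50, 0 → max 75
II regrets: 25, 0, 0, 0, 25 → max 25
III regrets: 0, 75, 50, 0, 25 → max 75
IV regrets: 0, 0, 75, 25, 0 → max 75
V regrets: 0, 0, 50, 25, 0 → max 50
Smallest max regret = 25 → II.

II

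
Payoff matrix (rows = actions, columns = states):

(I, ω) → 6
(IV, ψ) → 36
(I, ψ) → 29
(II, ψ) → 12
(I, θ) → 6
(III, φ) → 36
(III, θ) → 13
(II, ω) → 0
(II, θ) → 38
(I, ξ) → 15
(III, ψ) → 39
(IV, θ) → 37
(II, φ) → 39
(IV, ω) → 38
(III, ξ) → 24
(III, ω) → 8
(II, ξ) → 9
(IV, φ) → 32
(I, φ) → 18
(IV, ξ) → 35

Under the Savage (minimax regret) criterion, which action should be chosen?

IV

Column bests: θ=38, φ=39, ψ=39, ω=38, ξ=35.
I regrets: 32, 21, 10, 32, 20 → max 32
II regrets: 0, 0, 27, 38, 26 → max 38
III regrets: 25, 3, 0, 30, 11 → max 30
IV regrets: 1, 7, 3, 0, 0 → max 7
Smallest max regret = 7 → IV.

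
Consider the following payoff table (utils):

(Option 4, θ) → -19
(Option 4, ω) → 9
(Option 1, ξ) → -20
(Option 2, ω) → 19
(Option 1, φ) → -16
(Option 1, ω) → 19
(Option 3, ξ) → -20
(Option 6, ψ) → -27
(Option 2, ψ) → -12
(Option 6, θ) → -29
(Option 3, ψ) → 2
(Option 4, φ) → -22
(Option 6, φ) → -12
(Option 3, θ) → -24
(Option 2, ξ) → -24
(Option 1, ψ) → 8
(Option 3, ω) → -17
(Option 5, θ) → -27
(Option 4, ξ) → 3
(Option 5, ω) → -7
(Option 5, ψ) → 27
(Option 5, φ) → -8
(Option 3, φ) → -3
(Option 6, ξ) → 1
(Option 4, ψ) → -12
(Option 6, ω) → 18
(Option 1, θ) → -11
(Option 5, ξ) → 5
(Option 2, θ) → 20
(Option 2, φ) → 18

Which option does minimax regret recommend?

Option 1

Column bests: θ=20, φ=18, ψ=27, ω=19, ξ=5.
Option 1 regrets: 31, 34, 19, 0, 25 → max 34
Option 2 regrets: 0, 0, 39, 0, 29 → max 39
Option 3 regrets: 44, 21, 25, 36, 25 → max 44
Option 4 regrets: 39, 40, 39, 10, 2 → max 40
Option 5 regrets: 47, 26, 0, 26, 0 → max 47
Option 6 regrets: 49, 30, 54, 1, 4 → max 54
Smallest max regret = 34 → Option 1.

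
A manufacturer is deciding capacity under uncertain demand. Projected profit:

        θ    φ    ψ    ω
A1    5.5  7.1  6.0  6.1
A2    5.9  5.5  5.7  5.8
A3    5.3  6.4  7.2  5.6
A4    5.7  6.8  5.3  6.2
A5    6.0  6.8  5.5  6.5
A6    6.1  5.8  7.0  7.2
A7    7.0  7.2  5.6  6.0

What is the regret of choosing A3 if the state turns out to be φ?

0.8

Best payoff under φ is 7.2.
Regret = 7.2 − 6.4 = 0.8.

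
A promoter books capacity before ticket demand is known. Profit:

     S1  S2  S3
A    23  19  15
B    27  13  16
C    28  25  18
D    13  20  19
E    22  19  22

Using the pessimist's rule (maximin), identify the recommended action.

E

Row minima: A=15, B=13, C=18, D=13, E=19
Best worst-case = 19 → E.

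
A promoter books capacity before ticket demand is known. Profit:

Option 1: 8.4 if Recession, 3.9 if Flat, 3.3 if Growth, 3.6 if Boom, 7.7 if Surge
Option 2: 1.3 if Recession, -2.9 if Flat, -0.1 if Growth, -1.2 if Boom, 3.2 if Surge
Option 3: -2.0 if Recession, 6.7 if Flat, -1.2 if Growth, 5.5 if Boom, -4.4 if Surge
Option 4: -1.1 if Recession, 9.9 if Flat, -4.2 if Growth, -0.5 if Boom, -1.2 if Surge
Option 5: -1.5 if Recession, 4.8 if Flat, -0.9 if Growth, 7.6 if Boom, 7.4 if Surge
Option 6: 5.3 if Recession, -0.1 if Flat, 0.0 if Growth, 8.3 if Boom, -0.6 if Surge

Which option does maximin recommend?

Option 1

Row minima: Option 1=3.3, Option 2=-2.9, Option 3=-4.4, Option 4=-4.2, Option 5=-1.5, Option 6=-0.6
Best worst-case = 3.3 → Option 1.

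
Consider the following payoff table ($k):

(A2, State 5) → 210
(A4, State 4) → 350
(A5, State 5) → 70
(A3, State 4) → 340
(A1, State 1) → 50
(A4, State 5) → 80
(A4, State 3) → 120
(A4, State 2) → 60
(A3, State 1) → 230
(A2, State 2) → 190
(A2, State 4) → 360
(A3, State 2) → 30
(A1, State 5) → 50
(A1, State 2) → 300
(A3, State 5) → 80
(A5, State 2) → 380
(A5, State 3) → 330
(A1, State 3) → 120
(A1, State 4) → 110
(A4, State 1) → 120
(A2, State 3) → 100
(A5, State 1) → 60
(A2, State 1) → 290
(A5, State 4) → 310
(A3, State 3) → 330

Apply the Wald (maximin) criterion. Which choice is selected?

A2

Row minima: A1=50, A2=100, A3=30, A4=60, A5=60
Best worst-case = 100 → A2.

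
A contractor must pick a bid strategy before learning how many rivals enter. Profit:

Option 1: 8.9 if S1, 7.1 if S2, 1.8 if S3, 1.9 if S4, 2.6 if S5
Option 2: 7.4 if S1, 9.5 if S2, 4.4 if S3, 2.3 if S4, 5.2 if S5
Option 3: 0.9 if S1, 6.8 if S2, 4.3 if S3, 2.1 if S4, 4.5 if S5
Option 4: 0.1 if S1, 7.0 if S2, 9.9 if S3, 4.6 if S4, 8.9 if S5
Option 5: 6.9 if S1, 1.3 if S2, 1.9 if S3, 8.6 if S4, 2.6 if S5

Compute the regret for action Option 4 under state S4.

Best payoff under S4 is 8.6.
Regret = 8.6 − 4.6 = 4.0.

4.0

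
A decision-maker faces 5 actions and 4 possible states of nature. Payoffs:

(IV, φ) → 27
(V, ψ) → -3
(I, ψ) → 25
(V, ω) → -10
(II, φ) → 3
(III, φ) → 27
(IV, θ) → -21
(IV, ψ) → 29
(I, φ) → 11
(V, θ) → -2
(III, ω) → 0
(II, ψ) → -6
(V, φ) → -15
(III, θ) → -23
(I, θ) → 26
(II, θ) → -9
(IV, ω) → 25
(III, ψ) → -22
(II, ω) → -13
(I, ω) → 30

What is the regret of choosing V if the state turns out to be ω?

Best payoff under ω is 30.
Regret = 30 − (-10) = 40.

40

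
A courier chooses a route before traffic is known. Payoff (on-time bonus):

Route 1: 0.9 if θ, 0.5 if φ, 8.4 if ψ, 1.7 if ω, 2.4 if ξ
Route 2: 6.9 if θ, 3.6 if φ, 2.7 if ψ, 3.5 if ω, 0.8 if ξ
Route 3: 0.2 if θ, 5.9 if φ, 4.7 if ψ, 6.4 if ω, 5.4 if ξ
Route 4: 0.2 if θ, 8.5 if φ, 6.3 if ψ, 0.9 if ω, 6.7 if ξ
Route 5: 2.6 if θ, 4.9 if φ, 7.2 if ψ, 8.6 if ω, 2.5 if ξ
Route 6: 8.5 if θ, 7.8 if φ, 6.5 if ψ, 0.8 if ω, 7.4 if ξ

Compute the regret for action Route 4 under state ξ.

0.7

Best payoff under ξ is 7.4.
Regret = 7.4 − 6.7 = 0.7.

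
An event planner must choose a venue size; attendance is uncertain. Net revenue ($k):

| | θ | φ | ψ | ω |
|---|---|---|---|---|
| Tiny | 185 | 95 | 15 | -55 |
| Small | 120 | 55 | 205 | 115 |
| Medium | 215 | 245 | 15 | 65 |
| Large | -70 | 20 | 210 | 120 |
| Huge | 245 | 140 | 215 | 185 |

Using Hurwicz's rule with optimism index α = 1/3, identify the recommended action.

Huge

Tiny: 1/3·185 + 2/3·(-55) = 25
Small: 1/3·205 + 2/3·55 = 105
Medium: 1/3·245 + 2/3·15 = 275/3
Large: 1/3·210 + 2/3·(-70) = 70/3
Huge: 1/3·245 + 2/3·140 = 175
Highest Hurwicz score = 175 → Huge.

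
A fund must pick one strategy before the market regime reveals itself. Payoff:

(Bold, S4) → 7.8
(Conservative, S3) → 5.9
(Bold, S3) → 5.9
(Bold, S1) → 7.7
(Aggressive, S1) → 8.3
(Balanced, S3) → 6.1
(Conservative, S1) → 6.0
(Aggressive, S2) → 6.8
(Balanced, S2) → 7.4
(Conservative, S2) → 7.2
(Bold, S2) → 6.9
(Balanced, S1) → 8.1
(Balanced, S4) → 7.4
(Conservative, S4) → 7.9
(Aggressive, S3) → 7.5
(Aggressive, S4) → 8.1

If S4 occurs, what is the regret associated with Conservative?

Best payoff under S4 is 8.1.
Regret = 8.1 − 7.9 = 0.2.

0.2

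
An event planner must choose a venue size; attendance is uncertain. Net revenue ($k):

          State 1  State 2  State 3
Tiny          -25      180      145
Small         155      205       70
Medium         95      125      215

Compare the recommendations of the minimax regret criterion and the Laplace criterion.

minimax regret → Medium; laplace → Medium (agree)

Column bests: State 1=155, State 2=205, State 3=215.
Tiny regrets: 180, 25, 70 → max 180
Small regrets: 0, 0, 145 → max 145
Medium regrets: 60, 80, 0 → max 80
Smallest max regret = 80 → Medium.
Row averages: Tiny=100, Small=430/3, Medium=145
Highest average = 145 → Medium.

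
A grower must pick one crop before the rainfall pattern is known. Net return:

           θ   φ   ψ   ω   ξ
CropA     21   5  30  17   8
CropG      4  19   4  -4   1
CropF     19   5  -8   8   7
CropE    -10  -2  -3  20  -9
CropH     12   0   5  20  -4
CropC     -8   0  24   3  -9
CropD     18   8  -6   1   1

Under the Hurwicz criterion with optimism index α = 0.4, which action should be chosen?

CropA: 0.4·30 + 0.6·5 = 15
CropG: 0.4·19 + 0.6·(-4) = 5.2
CropF: 0.4·19 + 0.6·(-8) = 2.8
CropE: 0.4·20 + 0.6·(-10) = 2
CropH: 0.4·20 + 0.6·(-4) = 5.6
CropC: 0.4·24 + 0.6·(-9) = 4.2
CropD: 0.4·18 + 0.6·(-6) = 3.6
Highest Hurwicz score = 15 → CropA.

CropA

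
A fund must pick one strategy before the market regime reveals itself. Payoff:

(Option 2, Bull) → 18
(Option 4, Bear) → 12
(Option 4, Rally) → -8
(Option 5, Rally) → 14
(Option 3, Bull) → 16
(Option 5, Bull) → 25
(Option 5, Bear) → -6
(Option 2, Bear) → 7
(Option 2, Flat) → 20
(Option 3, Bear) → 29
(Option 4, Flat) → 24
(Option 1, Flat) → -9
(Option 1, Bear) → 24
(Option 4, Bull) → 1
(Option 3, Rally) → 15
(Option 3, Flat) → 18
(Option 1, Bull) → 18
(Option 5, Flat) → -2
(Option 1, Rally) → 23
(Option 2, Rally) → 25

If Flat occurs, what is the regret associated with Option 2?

Best payoff under Flat is 24.
Regret = 24 − 20 = 4.

4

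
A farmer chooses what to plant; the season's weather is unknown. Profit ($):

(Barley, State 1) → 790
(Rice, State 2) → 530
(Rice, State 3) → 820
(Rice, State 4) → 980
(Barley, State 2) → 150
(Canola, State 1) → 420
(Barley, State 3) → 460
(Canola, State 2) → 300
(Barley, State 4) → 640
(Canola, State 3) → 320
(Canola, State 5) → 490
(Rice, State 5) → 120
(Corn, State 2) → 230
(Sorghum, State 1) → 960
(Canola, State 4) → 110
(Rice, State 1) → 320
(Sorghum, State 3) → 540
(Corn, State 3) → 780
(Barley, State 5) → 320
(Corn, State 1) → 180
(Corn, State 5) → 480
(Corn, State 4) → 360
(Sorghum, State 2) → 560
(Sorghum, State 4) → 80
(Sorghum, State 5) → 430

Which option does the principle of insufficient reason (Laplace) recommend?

Rice

Row averages: Rice=554, Canola=328, Corn=406, Barley=472, Sorghum=514
Highest average = 554 → Rice.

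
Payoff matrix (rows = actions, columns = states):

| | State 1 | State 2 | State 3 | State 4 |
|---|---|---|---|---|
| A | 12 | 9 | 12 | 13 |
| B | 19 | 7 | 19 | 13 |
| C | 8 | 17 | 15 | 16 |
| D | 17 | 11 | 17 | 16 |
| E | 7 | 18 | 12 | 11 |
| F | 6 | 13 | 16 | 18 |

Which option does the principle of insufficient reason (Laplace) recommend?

Row averages: A=11.5, B=14.5, C=14, D=15.25, E=12, F=13.25
Highest average = 15.25 → D.

D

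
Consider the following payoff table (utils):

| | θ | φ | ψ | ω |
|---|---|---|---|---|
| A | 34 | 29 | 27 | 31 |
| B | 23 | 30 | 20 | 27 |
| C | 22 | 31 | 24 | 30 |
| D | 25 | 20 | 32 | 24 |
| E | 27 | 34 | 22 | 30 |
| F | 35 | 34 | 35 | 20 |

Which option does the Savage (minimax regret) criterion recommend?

Column bests: θ=35, φ=34, ψ=35, ω=31.
A regrets: 1, 5, 8, 0 → max 8
B regrets: 12, 4, 15, 4 → max 15
C regrets: 13, 3, 11, 1 → max 13
D regrets: 10, 14, 3, 7 → max 14
E regrets: 8, 0, 13, 1 → max 13
F regrets: 0, 0, 0, 11 → max 11
Smallest max regret = 8 → A.

A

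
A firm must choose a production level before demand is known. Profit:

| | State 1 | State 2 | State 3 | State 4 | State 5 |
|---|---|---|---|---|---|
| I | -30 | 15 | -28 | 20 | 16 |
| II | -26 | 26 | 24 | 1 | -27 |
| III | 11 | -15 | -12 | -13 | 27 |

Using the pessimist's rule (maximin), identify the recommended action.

III

Row minima: I=-30, II=-27, III=-15
Best worst-case = -15 → III.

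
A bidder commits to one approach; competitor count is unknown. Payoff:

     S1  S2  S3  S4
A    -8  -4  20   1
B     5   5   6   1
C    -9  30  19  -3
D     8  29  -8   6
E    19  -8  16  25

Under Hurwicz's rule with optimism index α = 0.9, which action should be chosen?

C

A: 0.9·20 + 0.1·(-8) = 17.2
B: 0.9·6 + 0.1·1 = 5.5
C: 0.9·30 + 0.1·(-9) = 26.1
D: 0.9·29 + 0.1·(-8) = 25.3
E: 0.9·25 + 0.1·(-8) = 21.7
Highest Hurwicz score = 26.1 → C.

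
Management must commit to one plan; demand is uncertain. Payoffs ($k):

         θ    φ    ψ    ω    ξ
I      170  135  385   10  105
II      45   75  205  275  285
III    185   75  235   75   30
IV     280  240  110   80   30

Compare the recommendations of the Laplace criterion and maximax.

laplace → II; maximax → I (disagree)

Row averages: I=161, II=177, III=120, IV=148
Highest average = 177 → II.
Row maxima: I=385, II=285, III=235, IV=280
Best best-case = 385 → I.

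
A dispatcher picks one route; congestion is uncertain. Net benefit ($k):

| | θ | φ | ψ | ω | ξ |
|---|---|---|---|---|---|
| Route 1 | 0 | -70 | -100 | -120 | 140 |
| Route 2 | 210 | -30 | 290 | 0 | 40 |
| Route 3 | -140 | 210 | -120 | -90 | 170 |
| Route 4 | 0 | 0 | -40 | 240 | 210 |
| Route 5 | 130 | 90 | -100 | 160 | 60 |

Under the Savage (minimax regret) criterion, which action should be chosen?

Column bests: θ=210, φ=210, ψ=290, ω=240, ξ=210.
Route 1 regrets: 210, 280, 390, 360, 70 → max 390
Route 2 regrets: 0, 240, 0, 240, 170 → max 240
Route 3 regrets: 350, 0, 410, 330, 40 → max 410
Route 4 regrets: 210, 210, 330, 0, 0 → max 330
Route 5 regrets: 80, 120, 390, 80, 150 → max 390
Smallest max regret = 240 → Route 2.

Route 2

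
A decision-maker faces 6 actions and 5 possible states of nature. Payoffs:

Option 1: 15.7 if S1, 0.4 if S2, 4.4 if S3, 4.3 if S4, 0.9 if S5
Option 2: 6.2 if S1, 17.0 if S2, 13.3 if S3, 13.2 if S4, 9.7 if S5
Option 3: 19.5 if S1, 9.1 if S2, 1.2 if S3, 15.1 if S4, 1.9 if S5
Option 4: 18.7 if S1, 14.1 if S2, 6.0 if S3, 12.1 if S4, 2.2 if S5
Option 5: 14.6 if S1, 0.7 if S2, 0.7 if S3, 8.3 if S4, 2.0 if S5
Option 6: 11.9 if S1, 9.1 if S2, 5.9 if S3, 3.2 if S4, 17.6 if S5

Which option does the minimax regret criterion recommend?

Column bests: S1=19.5, S2=17.0, S3=13.3, S4=15.1, S5=17.6.
Option 1 regrets: 3.8, 16.6, 8.9, 10.8, 16.7 → max 16.7
Option 2 regrets: 13.3, 0.0, 0.0, 1.9, 7.9 → max 13.3
Option 3 regrets: 0.0, 7.9, 12.1, 0.0, 15.7 → max 15.7
Option 4 regrets: 0.8, 2.9, 7.3, 3.0, 15.4 → max 15.4
Option 5 regrets: 4.9, 16.3, 12.6, 6.8, 15.6 → max 16.3
Option 6 regrets: 7.6, 7.9, 7.4, 11.9, 0.0 → max 11.9
Smallest max regret = 11.9 → Option 6.

Option 6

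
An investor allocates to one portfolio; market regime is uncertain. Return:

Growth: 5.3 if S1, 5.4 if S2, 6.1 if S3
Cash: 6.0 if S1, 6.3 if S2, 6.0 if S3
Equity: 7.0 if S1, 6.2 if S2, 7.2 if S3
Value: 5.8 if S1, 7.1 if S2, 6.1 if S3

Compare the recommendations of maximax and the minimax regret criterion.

Row maxima: Growth=6.1, Cash=6.3, Equity=7.2, Value=7.1
Best best-case = 7.2 → Equity.
Column bests: S1=7.0, S2=7.1, S3=7.2.
Growth regrets: 1.7, 1.7, 1.1 → max 1.7
Cash regrets: 1.0, 0.8, 1.2 → max 1.2
Equity regrets: 0.0, 0.9, 0.0 → max 0.9
Value regrets: 1.2, 0.0, 1.1 → max 1.2
Smallest max regret = 0.9 → Equity.

maximax → Equity; minimax regret → Equity (agree)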